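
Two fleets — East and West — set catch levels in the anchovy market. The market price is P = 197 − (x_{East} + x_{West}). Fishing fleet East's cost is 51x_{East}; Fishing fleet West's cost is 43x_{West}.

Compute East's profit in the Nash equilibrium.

Fishing fleet East's profit: π = x_{East}(197 − (x_{East} + x_{West})) − 51x_{East}.
∂π/∂x_{East} = 146 − 2x_{East} − x_{West} = 0, so x_{East} = 73 − 0.5x_{West}.
By the same steps for West: x_{West} = 77 − 0.5x_{East}.
Substituting the second reaction function into the first: x_{East} = 73 − 0.5(77 − 0.5x_{East}), which gives 0.75x_{East} = 34.5 ⇒ x_{East} = 46.
Then x_{West} = 77 − 0.5·46 = 54.
Price P = 197 − 100 = 97.
East's profit: (97 − 51)·46 = 2116.

2116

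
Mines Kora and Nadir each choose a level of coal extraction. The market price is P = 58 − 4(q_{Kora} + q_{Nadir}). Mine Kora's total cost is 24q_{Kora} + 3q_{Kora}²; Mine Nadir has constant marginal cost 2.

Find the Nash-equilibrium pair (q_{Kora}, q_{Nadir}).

0.5, 6.75

Mine Kora's profit: π = q_{Kora}(58 − 4(q_{Kora} + q_{Nadir})) − 24q_{Kora} − 3q_{Kora}².
∂π/∂q_{Kora} = 34 − 14q_{Kora} − 4q_{Nadir} = 0, so q_{Kora} = 17/7 − (2/7)q_{Nadir}.
For Nadir: ∂π/∂q_{Nadir} = 56 − 8q_{Nadir} − 4q_{Kora} = 0 ⇒ q_{Nadir} = 7 − 0.5q_{Kora}.
Solving the two reaction functions simultaneously: (1 − (−2/7)(−0.5))q_{Kora} = 17/7 − (2/7)·7, so (6/7)q_{Kora} = 3/7 and q_{Kora} = 0.5.
Then q_{Nadir} = 7 − 0.5·0.5 = 6.75.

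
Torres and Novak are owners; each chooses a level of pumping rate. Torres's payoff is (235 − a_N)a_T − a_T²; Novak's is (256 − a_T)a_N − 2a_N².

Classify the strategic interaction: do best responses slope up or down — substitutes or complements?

Expanding Torres's payoff: 235a_T − a_Na_T − a_T².
∂π/∂a_T = 235 − a_N − 2a_T = 0, so a_T = 117.5 − 0.5a_N.
The best-response slope da_T/da_N = −0.5 < 0: the reaction function is downward-sloping, so the choices are strategic substitutes.

strategic substitutes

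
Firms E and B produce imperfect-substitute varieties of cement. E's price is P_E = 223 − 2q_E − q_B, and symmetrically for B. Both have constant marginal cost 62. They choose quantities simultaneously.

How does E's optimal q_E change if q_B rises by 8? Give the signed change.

Firm E's profit: π = q_E(223 − 2q_E − q_B) − 62q_E.
∂π/∂q_E = 161 − 4q_E − q_B = 0 ⇒ q_E = 40.25 − 0.25q_B.
The reaction-function slope is −0.25, so an 8-unit rise in q_B moves q_E by −0.25 × 8 = −2. E's best response falls — the actions are strategic substitutes.

-2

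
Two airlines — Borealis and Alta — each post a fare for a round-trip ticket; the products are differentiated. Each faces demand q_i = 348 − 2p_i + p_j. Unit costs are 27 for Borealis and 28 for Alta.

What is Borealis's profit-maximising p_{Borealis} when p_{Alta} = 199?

Borealis's profit: π = (p_{Borealis} − 27)(348 − 2p_{Borealis} + p_{Alta}).
∂π/∂p_{Borealis} = 402 − 4p_{Borealis} + p_{Alta} = 0 ⇒ p_{Borealis} = 100.5 + 0.25p_{Alta}.
At p_{Alta} = 199: p_{Borealis} = 100.5 + 0.25·199 = 150.25.

150.25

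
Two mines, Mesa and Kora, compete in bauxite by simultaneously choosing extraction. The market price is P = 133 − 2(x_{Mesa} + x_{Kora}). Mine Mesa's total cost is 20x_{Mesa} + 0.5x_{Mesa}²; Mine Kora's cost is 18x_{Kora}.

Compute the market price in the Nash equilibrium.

Mine Mesa's profit: π = x_{Mesa}(133 − 2(x_{Mesa} + x_{Kora})) − 20x_{Mesa} − 0.5x_{Mesa}².
∂π/∂x_{Mesa} = 113 − 5x_{Mesa} − 2x_{Kora} = 0, so x_{Mesa} = 22.6 − 0.4x_{Kora}.
For Kora: ∂π/∂x_{Kora} = 115 − 4x_{Kora} − 2x_{Mesa} = 0 ⇒ x_{Kora} = 28.75 − 0.5x_{Mesa}.
Substituting the second reaction function into the first: x_{Mesa} = 22.6 − 0.4(28.75 − 0.5x_{Mesa}), which gives 0.8x_{Mesa} = 11.1 ⇒ x_{Mesa} = 13.875.
Then x_{Kora} = 28.75 − 0.5·13.875 = 21.8125.
Equilibrium price: P = 133 − 2·35.6875 = 61.625.

61.625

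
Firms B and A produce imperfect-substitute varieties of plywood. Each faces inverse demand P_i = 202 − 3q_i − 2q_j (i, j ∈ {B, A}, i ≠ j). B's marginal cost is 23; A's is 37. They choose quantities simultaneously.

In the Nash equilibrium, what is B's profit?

1621.6875

Firm B's profit: π = q_B(202 − 3q_B − 2q_A) − 23q_B.
∂π/∂q_B = 179 − 6q_B − 2q_A = 0 ⇒ q_B = 179/6 − (1/3)q_A.
Similarly q_A = 27.5 − (1/3)q_B.
Substituting the second reaction function into the first: q_B = 179/6 − (1/3)(27.5 − (1/3)q_B), which gives (8/9)q_B = 62/3 ⇒ q_B = 23.25.
Then q_A = 27.5 − (1/3)·23.25 = 19.75.
P_B = 202 − 3·23.25 − 2·19.75 = 92.75.
Profit = (92.75 − 23)·23.25 = 1621.6875.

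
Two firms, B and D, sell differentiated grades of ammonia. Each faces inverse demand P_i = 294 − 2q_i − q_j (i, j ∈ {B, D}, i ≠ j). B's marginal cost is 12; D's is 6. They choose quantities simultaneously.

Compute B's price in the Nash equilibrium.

Firm B's profit: π = q_B(294 − 2q_B − q_D) − 12q_B.
∂π/∂q_B = 282 − 4q_B − q_D = 0 ⇒ q_B = 70.5 − 0.25q_D.
Similarly q_D = 72 − 0.25q_B.
Plugging q_D into B's best response: q_B = 70.5 − 0.25(72 − 0.25q_B) ⇒ 0.9375q_B = 52.5, so q_B = 56.
Then q_D = 72 − 0.25·56 = 58.
P_B = 294 − 2·56 − 58 = 124.

124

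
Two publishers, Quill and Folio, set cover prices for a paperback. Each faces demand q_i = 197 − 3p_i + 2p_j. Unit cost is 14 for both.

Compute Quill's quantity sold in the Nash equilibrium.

137.25

Quill's profit: π = (p_{Quill} − 14)(197 − 3p_{Quill} + 2p_{Folio}).
∂π/∂p_{Quill} = 239 − 6p_{Quill} + 2p_{Folio} = 0 ⇒ p_{Quill} = 239/6 + (1/3)p_{Folio}.
The game is symmetric, so in equilibrium p_{Folio} = p_{Quill}: the reaction function gives (2/3)p_{Quill} = 239/6, hence p_{Quill} = 59.75.
q_{Quill} = 197 − 3·59.75 + 2·59.75 = 137.25.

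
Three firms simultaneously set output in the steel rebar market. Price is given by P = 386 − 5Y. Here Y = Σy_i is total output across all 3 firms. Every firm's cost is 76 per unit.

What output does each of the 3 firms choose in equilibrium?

A representative firm's profit is π_i = y_i(386 − 5Y) − 76y_i, with Y = y_i + Σ_{j≠i} y_j.
First-order condition: 310 − 10y_i − 5Σ_{j≠i} y_j = 0.
With identical firms, set every y_j = y: then 310 − 10y − 10y = 0, i.e. y = 310/20 = 15.5.

15.5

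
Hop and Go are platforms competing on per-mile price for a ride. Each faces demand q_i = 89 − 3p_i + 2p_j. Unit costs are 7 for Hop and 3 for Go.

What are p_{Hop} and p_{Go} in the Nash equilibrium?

26.75, 25.25

Hop's profit: π = (p_{Hop} − 7)(89 − 3p_{Hop} + 2p_{Go}).
∂π/∂p_{Hop} = 110 − 6p_{Hop} + 2p_{Go} = 0 ⇒ p_{Hop} = 55/3 + (1/3)p_{Go}.
Similarly p_{Go} = 49/3 + (1/3)p_{Hop}.
Plugging p_{Go} into Hop's best response: p_{Hop} = 55/3 + (1/3)(49/3 + (1/3)p_{Hop}) ⇒ (8/9)p_{Hop} = 214/9, so p_{Hop} = 26.75.
Then p_{Go} = 49/3 + (1/3)·26.75 = 25.25.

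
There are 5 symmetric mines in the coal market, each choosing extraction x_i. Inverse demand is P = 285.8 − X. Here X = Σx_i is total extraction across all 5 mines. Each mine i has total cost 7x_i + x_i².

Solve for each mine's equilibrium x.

A representative mine's profit is π_i = x_i(285.8 − X) − 7x_i − x_i², with X = x_i + Σ_{j≠i} x_j.
First-order condition: 278.8 − 4x_i − Σ_{j≠i} x_j = 0.
Imposing symmetry (x_j = x for all j) turns Σ_{j≠i} x_j into 4x, so 278.8 = 8x and x = 34.85.

34.85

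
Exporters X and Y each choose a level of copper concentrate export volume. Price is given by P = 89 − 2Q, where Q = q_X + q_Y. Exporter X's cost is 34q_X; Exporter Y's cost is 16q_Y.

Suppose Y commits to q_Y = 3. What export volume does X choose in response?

Exporter X's profit: π = q_X(89 − 2(q_X + q_Y)) − 34q_X.
∂π/∂q_X = 55 − 4q_X − 2q_Y = 0, so q_X = 13.75 − 0.5q_Y.
At q_Y = 3: q_X = 13.75 − 0.5·3 = 12.25.

12.25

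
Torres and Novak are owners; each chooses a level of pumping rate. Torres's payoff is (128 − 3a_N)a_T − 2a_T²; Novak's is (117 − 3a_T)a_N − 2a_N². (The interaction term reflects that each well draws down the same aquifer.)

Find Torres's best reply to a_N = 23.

14.75

Expanding Torres's payoff: 128a_T − 3a_Na_T − 2a_T².
∂π/∂a_T = 128 − 3a_N − 4a_T = 0, so a_T = 32 − 0.75a_N.
At a_N = 23: a_T = 32 − 0.75·23 = 14.75.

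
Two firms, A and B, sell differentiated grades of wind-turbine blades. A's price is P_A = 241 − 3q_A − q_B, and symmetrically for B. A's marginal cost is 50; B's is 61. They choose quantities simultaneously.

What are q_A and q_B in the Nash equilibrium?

27.6, 25.4

Firm A's profit: π = q_A(241 − 3q_A − q_B) − 50q_A.
∂π/∂q_A = 191 − 6q_A − q_B = 0 ⇒ q_A = 191/6 − (1/6)q_B.
Similarly q_B = 30 − (1/6)q_A.
Substituting the second reaction function into the first: q_A = 191/6 − (1/6)(30 − (1/6)q_A), which gives (35/36)q_A = 161/6 ⇒ q_A = 27.6.
Then q_B = 30 − (1/6)·27.6 = 25.4.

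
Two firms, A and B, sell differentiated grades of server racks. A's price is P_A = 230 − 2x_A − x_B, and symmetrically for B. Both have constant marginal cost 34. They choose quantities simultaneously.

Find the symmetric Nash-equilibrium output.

Firm A's profit: π = x_A(230 − 2x_A − x_B) − 34x_A.
∂π/∂x_A = 196 − 4x_A − x_B = 0 ⇒ x_A = 49 − 0.25x_B.
By symmetry x_B = x_A; substituting into the reaction function, 1.25x_A = 49 and x_A = 39.2.

39.2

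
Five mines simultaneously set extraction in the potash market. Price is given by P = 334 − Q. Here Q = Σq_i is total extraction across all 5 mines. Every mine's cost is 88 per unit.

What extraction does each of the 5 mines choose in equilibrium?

A representative mine's profit is π_i = q_i(334 − Q) − 88q_i, with Q = q_i + Σ_{j≠i} q_j.
First-order condition: 246 − 2q_i − Σ_{j≠i} q_j = 0.
With identical mines, set every q_j = q: then 246 − 2q − 4q = 0, i.e. q = 246/6 = 41.

41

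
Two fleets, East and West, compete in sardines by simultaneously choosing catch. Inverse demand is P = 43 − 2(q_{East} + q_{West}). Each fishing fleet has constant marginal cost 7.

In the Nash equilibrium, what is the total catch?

12

Fishing fleet East's profit: π = q_{East}(43 − 2(q_{East} + q_{West})) − 7q_{East}.
∂π/∂q_{East} = 36 − 4q_{East} − 2q_{West} = 0, so q_{East} = 9 − 0.5q_{West}.
The game is symmetric, so in equilibrium q_{West} = q_{East}: the reaction function gives 1.5q_{East} = 9, hence q_{East} = 6.
Total catch: 6 + 6 = 12.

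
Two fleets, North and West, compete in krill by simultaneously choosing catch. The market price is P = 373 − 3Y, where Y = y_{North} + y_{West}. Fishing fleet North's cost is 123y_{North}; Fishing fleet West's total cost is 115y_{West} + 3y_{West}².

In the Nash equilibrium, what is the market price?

Fishing fleet North's profit: π = y_{North}(373 − 3(y_{North} + y_{West})) − 123y_{North}.
∂π/∂y_{North} = 250 − 6y_{North} − 3y_{West} = 0, so y_{North} = 125/3 − 0.5y_{West}.
For West: ∂π/∂y_{West} = 258 − 12y_{West} − 3y_{North} = 0 ⇒ y_{West} = 21.5 − 0.25y_{North}.
Solving the two reaction functions simultaneously: (1 − (−0.5)(−0.25))y_{North} = 125/3 − 0.5·21.5, so 0.875y_{North} = 371/12 and y_{North} = 106/3.
Then y_{West} = 21.5 − 0.25·(106/3) = 38/3.
Equilibrium price: P = 373 − 3·48 = 229.

229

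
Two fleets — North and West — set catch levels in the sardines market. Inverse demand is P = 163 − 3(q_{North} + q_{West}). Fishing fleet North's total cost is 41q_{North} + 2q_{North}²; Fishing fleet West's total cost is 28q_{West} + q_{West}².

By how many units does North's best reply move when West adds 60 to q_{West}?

Fishing fleet North's profit: π = q_{North}(163 − 3(q_{North} + q_{West})) − 41q_{North} − 2q_{North}².
∂π/∂q_{North} = 122 − 10q_{North} − 3q_{West} = 0, so q_{North} = 12.2 − 0.3q_{West}.
The reaction-function slope is −0.3, so a 60-unit rise in q_{West} moves q_{North} by −0.3 × 60 = −18. North's best response falls — the actions are strategic substitutes.

-18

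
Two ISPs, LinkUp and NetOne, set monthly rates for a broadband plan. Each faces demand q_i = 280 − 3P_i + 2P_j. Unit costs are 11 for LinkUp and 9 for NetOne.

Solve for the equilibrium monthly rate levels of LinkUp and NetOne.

LinkUp's profit: π = (P_{LinkUp} − 11)(280 − 3P_{LinkUp} + 2P_{NetOne}).
∂π/∂P_{LinkUp} = 313 − 6P_{LinkUp} + 2P_{NetOne} = 0 ⇒ P_{LinkUp} = 313/6 + (1/3)P_{NetOne}.
Similarly P_{NetOne} = 307/6 + (1/3)P_{LinkUp}.
Substituting the second reaction function into the first: P_{LinkUp} = 313/6 + (1/3)(307/6 + (1/3)P_{LinkUp}), which gives (8/9)P_{LinkUp} = 623/9 ⇒ P_{LinkUp} = 77.875.
Then P_{NetOne} = 307/6 + (1/3)·77.875 = 77.125.

77.875, 77.125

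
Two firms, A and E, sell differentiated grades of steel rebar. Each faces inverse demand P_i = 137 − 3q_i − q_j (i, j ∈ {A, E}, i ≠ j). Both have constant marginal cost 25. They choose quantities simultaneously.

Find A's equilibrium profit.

768

Firm A's profit: π = q_A(137 − 3q_A − q_E) − 25q_A.
∂π/∂q_A = 112 − 6q_A − q_E = 0 ⇒ q_A = 56/3 − (1/6)q_E.
The game is symmetric, so in equilibrium q_E = q_A: the reaction function gives (7/6)q_A = 56/3, hence q_A = 16.
P_A = 137 − 3·16 − 16 = 73.
Profit = (73 − 25)·16 = 768.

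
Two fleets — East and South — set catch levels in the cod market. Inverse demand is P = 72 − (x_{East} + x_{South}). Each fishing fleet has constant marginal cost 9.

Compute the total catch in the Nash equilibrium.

Fishing fleet East's profit: π = x_{East}(72 − (x_{East} + x_{South})) − 9x_{East}.
∂π/∂x_{East} = 63 − 2x_{East} − x_{South} = 0, so x_{East} = 31.5 − 0.5x_{South}.
By symmetry x_{South} = x_{East}; substituting into the reaction function, 1.5x_{East} = 31.5 and x_{East} = 21.
Total catch: 21 + 21 = 42.

42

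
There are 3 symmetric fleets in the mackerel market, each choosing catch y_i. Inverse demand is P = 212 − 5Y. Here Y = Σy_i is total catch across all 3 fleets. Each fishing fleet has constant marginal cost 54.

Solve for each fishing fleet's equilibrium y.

7.9

A representative fishing fleet's profit is π_i = y_i(212 − 5Y) − 54y_i, with Y = y_i + Σ_{j≠i} y_j.
First-order condition: 158 − 10y_i − 5Σ_{j≠i} y_j = 0.
Imposing symmetry (y_j = y for all j) turns Σ_{j≠i} y_j into 2y, so 158 = 20y and y = 7.9.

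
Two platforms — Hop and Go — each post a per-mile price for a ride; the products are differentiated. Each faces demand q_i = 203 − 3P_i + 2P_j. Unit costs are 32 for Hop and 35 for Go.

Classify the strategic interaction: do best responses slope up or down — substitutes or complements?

strategic complements

Hop's profit: π = (P_{Hop} − 32)(203 − 3P_{Hop} + 2P_{Go}).
∂π/∂P_{Hop} = 299 − 6P_{Hop} + 2P_{Go} = 0 ⇒ P_{Hop} = 299/6 + (1/3)P_{Go}.
The best-response slope dP_{Hop}/dP_{Go} = 1/3 > 0: the reaction function is upward-sloping, so the choices are strategic complements.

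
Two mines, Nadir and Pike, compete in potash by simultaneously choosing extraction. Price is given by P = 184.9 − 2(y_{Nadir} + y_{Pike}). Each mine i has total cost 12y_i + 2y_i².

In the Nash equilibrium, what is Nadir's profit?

1195.7764

Mine Nadir's profit: π = y_{Nadir}(184.9 − 2(y_{Nadir} + y_{Pike})) − 12y_{Nadir} − 2y_{Nadir}².
∂π/∂y_{Nadir} = 172.9 − 8y_{Nadir} − 2y_{Pike} = 0, so y_{Nadir} = 21.6125 − 0.25y_{Pike}.
The game is symmetric, so in equilibrium y_{Pike} = y_{Nadir}: the reaction function gives 1.25y_{Nadir} = 21.6125, hence y_{Nadir} = 17.29.
Price P = 184.9 − 2·34.58 = 115.74.
Nadir's profit: (115.74 − 12)·17.29 − 2(17.29)² = 1195.7764.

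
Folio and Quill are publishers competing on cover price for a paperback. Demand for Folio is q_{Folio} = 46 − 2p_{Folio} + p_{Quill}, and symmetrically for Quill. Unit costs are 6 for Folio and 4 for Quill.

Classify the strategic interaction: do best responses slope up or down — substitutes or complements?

strategic complements

Folio's profit: π = (p_{Folio} − 6)(46 − 2p_{Folio} + p_{Quill}).
∂π/∂p_{Folio} = 58 − 4p_{Folio} + p_{Quill} = 0 ⇒ p_{Folio} = 14.5 + 0.25p_{Quill}.
The best-response slope dp_{Folio}/dp_{Quill} = 0.25 > 0: the reaction function is upward-sloping, so the choices are strategic complements.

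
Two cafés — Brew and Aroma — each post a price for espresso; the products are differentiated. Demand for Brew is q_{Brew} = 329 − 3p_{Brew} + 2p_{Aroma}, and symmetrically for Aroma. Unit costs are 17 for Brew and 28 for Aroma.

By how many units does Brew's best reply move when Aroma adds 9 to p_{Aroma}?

Brew's profit: π = (p_{Brew} − 17)(329 − 3p_{Brew} + 2p_{Aroma}).
∂π/∂p_{Brew} = 380 − 6p_{Brew} + 2p_{Aroma} = 0 ⇒ p_{Brew} = 190/3 + (1/3)p_{Aroma}.
The reaction-function slope is 1/3, so a 9-unit rise in p_{Aroma} moves p_{Brew} by 1/3 × 9 = 3. Brew's best response rises — the actions are strategic complements.

3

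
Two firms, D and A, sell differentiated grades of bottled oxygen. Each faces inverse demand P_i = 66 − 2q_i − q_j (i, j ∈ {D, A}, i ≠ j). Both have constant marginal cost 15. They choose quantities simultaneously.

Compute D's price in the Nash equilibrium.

35.4

Firm D's profit: π = q_D(66 − 2q_D − q_A) − 15q_D.
∂π/∂q_D = 51 − 4q_D − q_A = 0 ⇒ q_D = 12.75 − 0.25q_A.
The game is symmetric, so in equilibrium q_A = q_D: the reaction function gives 1.25q_D = 12.75, hence q_D = 10.2.
P_D = 66 − 2·10.2 − 10.2 = 35.4.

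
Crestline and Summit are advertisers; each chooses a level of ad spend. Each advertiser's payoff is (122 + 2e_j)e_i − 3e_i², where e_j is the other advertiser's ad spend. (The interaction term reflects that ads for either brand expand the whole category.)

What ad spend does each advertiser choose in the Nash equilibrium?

Crestline's payoff is (122 + 2e_S)e_C − 3e_C².
∂π/∂e_C = 122 + 2e_S − 6e_C = 0, so e_C = 61/3 + (1/3)e_S.
Setting e_C = e_S in the reaction function: e_C = 61/3 + (1/3)e_C, so e_C = (61/3) / (2/3) = 30.5.

30.5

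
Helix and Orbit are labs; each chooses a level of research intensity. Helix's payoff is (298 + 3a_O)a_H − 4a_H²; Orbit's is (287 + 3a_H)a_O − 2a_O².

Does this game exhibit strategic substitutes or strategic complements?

Expanding Helix's payoff: 298a_H + 3a_Oa_H − 4a_H².
∂π/∂a_H = 298 + 3a_O − 8a_H = 0, so a_H = 37.25 + 0.375a_O.
The best-response slope da_H/da_O = 0.375 > 0: the reaction function is upward-sloping, so the choices are strategic complements.

strategic complements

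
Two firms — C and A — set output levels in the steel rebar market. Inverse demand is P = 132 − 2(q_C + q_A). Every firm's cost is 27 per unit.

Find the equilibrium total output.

35

Firm C's profit: π = q_C(132 − 2(q_C + q_A)) − 27q_C.
∂π/∂q_C = 105 − 4q_C − 2q_A = 0, so q_C = 26.25 − 0.5q_A.
By symmetry q_A = q_C; substituting into the reaction function, 1.5q_C = 26.25 and q_C = 17.5.
Total output: 17.5 + 17.5 = 35.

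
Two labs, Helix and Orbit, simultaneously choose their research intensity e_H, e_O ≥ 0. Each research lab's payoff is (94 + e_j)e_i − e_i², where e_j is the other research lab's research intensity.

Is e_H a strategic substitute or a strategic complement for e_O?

strategic complements

Helix's payoff is (94 + e_O)e_H − e_H².
∂π/∂e_H = 94 + e_O − 2e_H = 0, so e_H = 47 + 0.5e_O.
The best-response slope de_H/de_O = 0.5 > 0: the reaction function is upward-sloping, so the choices are strategic complements.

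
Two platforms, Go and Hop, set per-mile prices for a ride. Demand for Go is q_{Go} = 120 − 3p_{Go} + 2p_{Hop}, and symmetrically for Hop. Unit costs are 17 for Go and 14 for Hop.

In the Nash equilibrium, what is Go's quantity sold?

75.5625

Go's profit: π = (p_{Go} − 17)(120 − 3p_{Go} + 2p_{Hop}).
∂π/∂p_{Go} = 171 − 6p_{Go} + 2p_{Hop} = 0 ⇒ p_{Go} = 28.5 + (1/3)p_{Hop}.
Similarly p_{Hop} = 27 + (1/3)p_{Go}.
Plugging p_{Hop} into Go's best response: p_{Go} = 28.5 + (1/3)(27 + (1/3)p_{Go}) ⇒ (8/9)p_{Go} = 37.5, so p_{Go} = 42.1875.
Then p_{Hop} = 27 + (1/3)·42.1875 = 41.0625.
q_{Go} = 120 − 3·42.1875 + 2·41.0625 = 75.5625.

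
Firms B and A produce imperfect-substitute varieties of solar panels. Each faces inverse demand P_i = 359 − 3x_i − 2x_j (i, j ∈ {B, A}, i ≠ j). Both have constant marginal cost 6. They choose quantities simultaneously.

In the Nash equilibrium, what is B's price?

Firm B's profit: π = x_B(359 − 3x_B − 2x_A) − 6x_B.
∂π/∂x_B = 353 − 6x_B − 2x_A = 0 ⇒ x_B = 353/6 − (1/3)x_A.
By symmetry x_A = x_B; substituting into the reaction function, (4/3)x_B = 353/6 and x_B = 44.125.
P_B = 359 − 3·44.125 − 2·44.125 = 138.375.

138.375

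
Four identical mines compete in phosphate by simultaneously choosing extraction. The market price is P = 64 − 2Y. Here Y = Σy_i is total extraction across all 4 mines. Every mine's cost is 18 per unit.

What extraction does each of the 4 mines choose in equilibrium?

4.6

A representative mine's profit is π_i = y_i(64 − 2Y) − 18y_i, with Y = y_i + Σ_{j≠i} y_j.
First-order condition: 46 − 4y_i − 2Σ_{j≠i} y_j = 0.
Imposing symmetry (y_j = y for all j) turns Σ_{j≠i} y_j into 3y, so 46 = 10y and y = 4.6.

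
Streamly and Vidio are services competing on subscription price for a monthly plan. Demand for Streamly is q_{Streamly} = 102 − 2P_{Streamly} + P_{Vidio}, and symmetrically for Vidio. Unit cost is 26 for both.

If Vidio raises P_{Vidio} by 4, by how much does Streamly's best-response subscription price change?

1

Streamly's profit: π = (P_{Streamly} − 26)(102 − 2P_{Streamly} + P_{Vidio}).
∂π/∂P_{Streamly} = 154 − 4P_{Streamly} + P_{Vidio} = 0 ⇒ P_{Streamly} = 38.5 + 0.25P_{Vidio}.
The reaction-function slope is 0.25, so a 4-unit rise in P_{Vidio} moves P_{Streamly} by 0.25 × 4 = 1. Streamly's best response rises — the actions are strategic complements.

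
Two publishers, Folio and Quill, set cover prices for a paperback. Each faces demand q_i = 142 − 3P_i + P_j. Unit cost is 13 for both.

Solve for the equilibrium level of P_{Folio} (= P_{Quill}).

36.2

Folio's profit: π = (P_{Folio} − 13)(142 − 3P_{Folio} + P_{Quill}).
∂π/∂P_{Folio} = 181 − 6P_{Folio} + P_{Quill} = 0 ⇒ P_{Folio} = 181/6 + (1/6)P_{Quill}.
The game is symmetric, so in equilibrium P_{Quill} = P_{Folio}: the reaction function gives (5/6)P_{Folio} = 181/6, hence P_{Folio} = 36.2.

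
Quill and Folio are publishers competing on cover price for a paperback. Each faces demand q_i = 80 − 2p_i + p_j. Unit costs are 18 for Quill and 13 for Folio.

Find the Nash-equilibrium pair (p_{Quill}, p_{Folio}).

38, 36

Quill's profit: π = (p_{Quill} − 18)(80 − 2p_{Quill} + p_{Folio}).
∂π/∂p_{Quill} = 116 − 4p_{Quill} + p_{Folio} = 0 ⇒ p_{Quill} = 29 + 0.25p_{Folio}.
Similarly p_{Folio} = 26.5 + 0.25p_{Quill}.
Substituting the second reaction function into the first: p_{Quill} = 29 + 0.25(26.5 + 0.25p_{Quill}), which gives 0.9375p_{Quill} = 35.625 ⇒ p_{Quill} = 38.
Then p_{Folio} = 26.5 + 0.25·38 = 36.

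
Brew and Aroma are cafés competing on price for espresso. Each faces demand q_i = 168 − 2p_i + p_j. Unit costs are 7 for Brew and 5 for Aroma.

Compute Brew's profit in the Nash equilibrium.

Brew's profit: π = (p_{Brew} − 7)(168 − 2p_{Brew} + p_{Aroma}).
∂π/∂p_{Brew} = 182 − 4p_{Brew} + p_{Aroma} = 0 ⇒ p_{Brew} = 45.5 + 0.25p_{Aroma}.
Similarly p_{Aroma} = 44.5 + 0.25p_{Brew}.
Plugging p_{Aroma} into Brew's best response: p_{Brew} = 45.5 + 0.25(44.5 + 0.25p_{Brew}) ⇒ 0.9375p_{Brew} = 56.625, so p_{Brew} = 60.4.
Then p_{Aroma} = 44.5 + 0.25·60.4 = 59.6.
q_{Brew} = 168 − 2·60.4 + 59.6 = 106.8.
Profit = (60.4 − 7)·106.8 = 5703.12.

5703.12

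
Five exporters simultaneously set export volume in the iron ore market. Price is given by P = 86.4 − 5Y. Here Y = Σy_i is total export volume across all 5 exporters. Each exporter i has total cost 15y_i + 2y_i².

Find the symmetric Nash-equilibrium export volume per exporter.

A representative exporter's profit is π_i = y_i(86.4 − 5Y) − 15y_i − 2y_i², with Y = y_i + Σ_{j≠i} y_j.
First-order condition: 71.4 − 14y_i − 5Σ_{j≠i} y_j = 0.
Imposing symmetry (y_j = y for all j) turns Σ_{j≠i} y_j into 4y, so 71.4 = 34y and y = 2.1.

2.1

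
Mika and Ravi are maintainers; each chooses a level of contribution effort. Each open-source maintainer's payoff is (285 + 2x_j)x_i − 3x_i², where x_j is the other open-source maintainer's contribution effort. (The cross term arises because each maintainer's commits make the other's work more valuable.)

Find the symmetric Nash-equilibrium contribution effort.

71.25

Mika's payoff is (285 + 2x_R)x_M − 3x_M².
∂π/∂x_M = 285 + 2x_R − 6x_M = 0, so x_M = 47.5 + (1/3)x_R.
Setting x_M = x_R in the reaction function: x_M = 47.5 + (1/3)x_M, so x_M = 47.5 / (2/3) = 71.25.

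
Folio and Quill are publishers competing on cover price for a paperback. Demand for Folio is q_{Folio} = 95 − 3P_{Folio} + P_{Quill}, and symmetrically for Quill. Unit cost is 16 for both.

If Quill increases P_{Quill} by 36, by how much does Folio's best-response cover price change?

Folio's profit: π = (P_{Folio} − 16)(95 − 3P_{Folio} + P_{Quill}).
∂π/∂P_{Folio} = 143 − 6P_{Folio} + P_{Quill} = 0 ⇒ P_{Folio} = 143/6 + (1/6)P_{Quill}.
The reaction-function slope is 1/6, so a 36-unit rise in P_{Quill} moves P_{Folio} by 1/6 × 36 = 6. Folio's best response rises — the actions are strategic complements.

6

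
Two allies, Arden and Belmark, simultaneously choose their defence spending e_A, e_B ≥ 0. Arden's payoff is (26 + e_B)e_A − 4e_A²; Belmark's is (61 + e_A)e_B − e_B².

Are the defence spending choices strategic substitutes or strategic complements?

strategic complements

Expanding Arden's payoff: 26e_A + e_Be_A − 4e_A².
∂π/∂e_A = 26 + e_B − 8e_A = 0, so e_A = 3.25 + 0.125e_B.
The best-response slope de_A/de_B = 0.125 > 0: the reaction function is upward-sloping, so the choices are strategic complements.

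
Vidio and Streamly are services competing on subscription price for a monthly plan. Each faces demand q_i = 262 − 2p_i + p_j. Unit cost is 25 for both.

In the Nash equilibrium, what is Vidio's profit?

12482

Vidio's profit: π = (p_{Vidio} − 25)(262 − 2p_{Vidio} + p_{Streamly}).
∂π/∂p_{Vidio} = 312 − 4p_{Vidio} + p_{Streamly} = 0 ⇒ p_{Vidio} = 78 + 0.25p_{Streamly}.
The game is symmetric, so in equilibrium p_{Streamly} = p_{Vidio}: the reaction function gives 0.75p_{Vidio} = 78, hence p_{Vidio} = 104.
q_{Vidio} = 262 − 2·104 + 104 = 158.
Profit = (104 − 25)·158 = 12482.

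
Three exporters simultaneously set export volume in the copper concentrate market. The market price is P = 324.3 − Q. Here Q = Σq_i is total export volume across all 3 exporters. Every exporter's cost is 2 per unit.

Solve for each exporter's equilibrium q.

80.575

A representative exporter's profit is π_i = q_i(324.3 − Q) − 2q_i, with Q = q_i + Σ_{j≠i} q_j.
First-order condition: 322.3 − 2q_i − Σ_{j≠i} q_j = 0.
Imposing symmetry (q_j = q for all j) turns Σ_{j≠i} q_j into 2q, so 322.3 = 4q and q = 80.575.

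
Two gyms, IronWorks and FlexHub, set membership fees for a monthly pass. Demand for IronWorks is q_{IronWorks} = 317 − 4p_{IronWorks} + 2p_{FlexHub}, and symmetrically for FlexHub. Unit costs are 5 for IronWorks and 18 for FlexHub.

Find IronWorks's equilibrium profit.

IronWorks's profit: π = (p_{IronWorks} − 5)(317 − 4p_{IronWorks} + 2p_{FlexHub}).
∂π/∂p_{IronWorks} = 337 − 8p_{IronWorks} + 2p_{FlexHub} = 0 ⇒ p_{IronWorks} = 42.125 + 0.25p_{FlexHub}.
Similarly p_{FlexHub} = 48.625 + 0.25p_{IronWorks}.
Substituting the second reaction function into the first: p_{IronWorks} = 42.125 + 0.25(48.625 + 0.25p_{IronWorks}), which gives 0.9375p_{IronWorks} = 1737/32 ⇒ p_{IronWorks} = 57.9.
Then p_{FlexHub} = 48.625 + 0.25·57.9 = 63.1.
q_{IronWorks} = 317 − 4·57.9 + 2·63.1 = 211.6.
Profit = (57.9 − 5)·211.6 = 11193.64.

11193.64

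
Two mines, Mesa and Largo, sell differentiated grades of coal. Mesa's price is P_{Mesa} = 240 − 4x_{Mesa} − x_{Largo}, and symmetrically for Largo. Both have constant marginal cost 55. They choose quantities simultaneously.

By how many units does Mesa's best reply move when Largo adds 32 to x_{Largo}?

-4

Mine Mesa's profit: π = x_{Mesa}(240 − 4x_{Mesa} − x_{Largo}) − 55x_{Mesa}.
∂π/∂x_{Mesa} = 185 − 8x_{Mesa} − x_{Largo} = 0 ⇒ x_{Mesa} = 23.125 − 0.125x_{Largo}.
The reaction-function slope is −0.125, so a 32-unit rise in x_{Largo} moves x_{Mesa} by −0.125 × 32 = −4. Mesa's best response falls — the actions are strategic substitutes.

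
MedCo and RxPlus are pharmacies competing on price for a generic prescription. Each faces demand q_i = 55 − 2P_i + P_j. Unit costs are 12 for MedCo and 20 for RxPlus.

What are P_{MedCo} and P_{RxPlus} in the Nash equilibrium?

27.4, 30.6

MedCo's profit: π = (P_{MedCo} − 12)(55 − 2P_{MedCo} + P_{RxPlus}).
∂π/∂P_{MedCo} = 79 − 4P_{MedCo} + P_{RxPlus} = 0 ⇒ P_{MedCo} = 19.75 + 0.25P_{RxPlus}.
Similarly P_{RxPlus} = 23.75 + 0.25P_{MedCo}.
Solving the two reaction functions simultaneously: (1 − (0.25)(0.25))P_{MedCo} = 19.75 + 0.25·23.75, so 0.9375P_{MedCo} = 25.6875 and P_{MedCo} = 27.4.
Then P_{RxPlus} = 23.75 + 0.25·27.4 = 30.6.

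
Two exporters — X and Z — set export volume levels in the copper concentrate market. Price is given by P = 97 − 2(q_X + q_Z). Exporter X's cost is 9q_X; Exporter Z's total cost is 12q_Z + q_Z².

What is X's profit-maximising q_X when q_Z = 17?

13.5

Exporter X's profit: π = q_X(97 − 2(q_X + q_Z)) − 9q_X.
∂π/∂q_X = 88 − 4q_X − 2q_Z = 0, so q_X = 22 − 0.5q_Z.
At q_Z = 17: q_X = 22 − 0.5·17 = 13.5.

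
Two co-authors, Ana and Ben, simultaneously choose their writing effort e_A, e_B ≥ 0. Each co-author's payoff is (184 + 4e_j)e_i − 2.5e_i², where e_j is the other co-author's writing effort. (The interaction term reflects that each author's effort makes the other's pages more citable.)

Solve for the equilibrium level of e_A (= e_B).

184

Ana's payoff is (184 + 4e_B)e_A − 2.5e_A².
∂π/∂e_A = 184 + 4e_B − 5e_A = 0, so e_A = 36.8 + 0.8e_B.
Setting e_A = e_B in the reaction function: e_A = 36.8 + 0.8e_A, so e_A = 36.8 / 0.2 = 184.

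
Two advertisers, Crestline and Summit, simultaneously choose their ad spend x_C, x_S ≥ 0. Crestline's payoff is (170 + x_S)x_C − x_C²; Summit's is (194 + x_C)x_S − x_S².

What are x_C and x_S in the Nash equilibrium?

178, 186

Expanding Crestline's payoff: 170x_C + x_Sx_C − x_C².
∂π/∂x_C = 170 + x_S − 2x_C = 0, so x_C = 85 + 0.5x_S.
Likewise for Summit: x_S = 97 + 0.5x_C.
Substituting the second reaction function into the first: x_C = 85 + 0.5(97 + 0.5x_C), which gives 0.75x_C = 133.5 ⇒ x_C = 178.
Then x_S = 97 + 0.5·178 = 186.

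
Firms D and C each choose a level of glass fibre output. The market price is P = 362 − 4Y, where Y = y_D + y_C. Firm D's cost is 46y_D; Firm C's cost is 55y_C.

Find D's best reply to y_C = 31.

24

Firm D's profit: π = y_D(362 − 4(y_D + y_C)) − 46y_D.
∂π/∂y_D = 316 − 8y_D − 4y_C = 0, so y_D = 39.5 − 0.5y_C.
At y_C = 31: y_D = 39.5 − 0.5·31 = 24.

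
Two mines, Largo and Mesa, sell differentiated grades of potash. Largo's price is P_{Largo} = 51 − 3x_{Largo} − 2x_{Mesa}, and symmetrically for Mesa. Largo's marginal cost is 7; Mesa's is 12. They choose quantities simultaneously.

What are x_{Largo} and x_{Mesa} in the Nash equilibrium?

5.8125, 4.5625

Mine Largo's profit: π = x_{Largo}(51 − 3x_{Largo} − 2x_{Mesa}) − 7x_{Largo}.
∂π/∂x_{Largo} = 44 − 6x_{Largo} − 2x_{Mesa} = 0 ⇒ x_{Largo} = 22/3 − (1/3)x_{Mesa}.
Similarly x_{Mesa} = 6.5 − (1/3)x_{Largo}.
Solving the two reaction functions simultaneously: (1 − (−1/3)(−1/3))x_{Largo} = 22/3 − (1/3)·6.5, so (8/9)x_{Largo} = 31/6 and x_{Largo} = 5.8125.
Then x_{Mesa} = 6.5 − (1/3)·5.8125 = 4.5625.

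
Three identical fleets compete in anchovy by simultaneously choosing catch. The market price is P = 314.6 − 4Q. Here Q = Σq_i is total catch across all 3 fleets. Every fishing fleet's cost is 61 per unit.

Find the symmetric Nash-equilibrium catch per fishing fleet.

15.85

A representative fishing fleet's profit is π_i = q_i(314.6 − 4Q) − 61q_i, with Q = q_i + Σ_{j≠i} q_j.
First-order condition: 253.6 − 8q_i − 4Σ_{j≠i} q_j = 0.
In a symmetric equilibrium every fishing fleet chooses the same q, so Σ_{j≠i} q_j = 2q. The condition becomes 253.6 − 16q = 0, giving q = 253.6/16 = 15.85.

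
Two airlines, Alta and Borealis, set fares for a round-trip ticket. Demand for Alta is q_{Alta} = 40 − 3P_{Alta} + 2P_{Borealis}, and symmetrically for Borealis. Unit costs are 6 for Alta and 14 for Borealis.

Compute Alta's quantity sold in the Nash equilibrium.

30

Alta's profit: π = (P_{Alta} − 6)(40 − 3P_{Alta} + 2P_{Borealis}).
∂π/∂P_{Alta} = 58 − 6P_{Alta} + 2P_{Borealis} = 0 ⇒ P_{Alta} = 29/3 + (1/3)P_{Borealis}.
Similarly P_{Borealis} = 41/3 + (1/3)P_{Alta}.
Substituting the second reaction function into the first: P_{Alta} = 29/3 + (1/3)(41/3 + (1/3)P_{Alta}), which gives (8/9)P_{Alta} = 128/9 ⇒ P_{Alta} = 16.
Then P_{Borealis} = 41/3 + (1/3)·16 = 19.
q_{Alta} = 40 − 3·16 + 2·19 = 30.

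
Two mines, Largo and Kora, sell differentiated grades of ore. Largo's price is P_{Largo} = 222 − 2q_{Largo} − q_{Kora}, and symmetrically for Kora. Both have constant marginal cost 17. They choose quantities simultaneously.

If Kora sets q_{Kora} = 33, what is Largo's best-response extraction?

Mine Largo's profit: π = q_{Largo}(222 − 2q_{Largo} − q_{Kora}) − 17q_{Largo}.
∂π/∂q_{Largo} = 205 − 4q_{Largo} − q_{Kora} = 0 ⇒ q_{Largo} = 51.25 − 0.25q_{Kora}.
At q_{Kora} = 33: q_{Largo} = 51.25 − 0.25·33 = 43.

43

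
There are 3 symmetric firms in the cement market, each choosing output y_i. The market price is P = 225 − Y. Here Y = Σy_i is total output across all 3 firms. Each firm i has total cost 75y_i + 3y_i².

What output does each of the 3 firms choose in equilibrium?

A representative firm's profit is π_i = y_i(225 − Y) − 75y_i − 3y_i², with Y = y_i + Σ_{j≠i} y_j.
First-order condition: 150 − 8y_i − Σ_{j≠i} y_j = 0.
With identical firms, set every y_j = y: then 150 − 8y − 2y = 0, i.e. y = 150/10 = 15.

15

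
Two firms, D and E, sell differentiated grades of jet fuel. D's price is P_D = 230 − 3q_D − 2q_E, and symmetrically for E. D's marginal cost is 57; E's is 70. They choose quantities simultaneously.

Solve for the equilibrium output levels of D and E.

22.4375, 19.1875

Firm D's profit: π = q_D(230 − 3q_D − 2q_E) − 57q_D.
∂π/∂q_D = 173 − 6q_D − 2q_E = 0 ⇒ q_D = 173/6 − (1/3)q_E.
Similarly q_E = 80/3 − (1/3)q_D.
Solving the two reaction functions simultaneously: (1 − (−1/3)(−1/3))q_D = 173/6 − (1/3)·(80/3), so (8/9)q_D = 359/18 and q_D = 22.4375.
Then q_E = 80/3 − (1/3)·22.4375 = 19.1875.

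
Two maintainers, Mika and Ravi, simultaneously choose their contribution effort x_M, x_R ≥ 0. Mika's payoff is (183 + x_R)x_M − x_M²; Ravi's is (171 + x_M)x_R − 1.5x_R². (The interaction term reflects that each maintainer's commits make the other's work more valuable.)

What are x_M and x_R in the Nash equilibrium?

Expanding Mika's payoff: 183x_M + x_Rx_M − x_M².
∂π/∂x_M = 183 + x_R − 2x_M = 0, so x_M = 91.5 + 0.5x_R.
Likewise for Ravi: x_R = 57 + (1/3)x_M.
Solving the two reaction functions simultaneously: (1 − (0.5)(1/3))x_M = 91.5 + 0.5·57, so (5/6)x_M = 120 and x_M = 144.
Then x_R = 57 + (1/3)·144 = 105.

144, 105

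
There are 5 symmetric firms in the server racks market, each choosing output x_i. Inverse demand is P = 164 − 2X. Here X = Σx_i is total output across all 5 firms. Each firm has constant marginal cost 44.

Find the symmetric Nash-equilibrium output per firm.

10

A representative firm's profit is π_i = x_i(164 − 2X) − 44x_i, with X = x_i + Σ_{j≠i} x_j.
First-order condition: 120 − 4x_i − 2Σ_{j≠i} x_j = 0.
With identical firms, set every x_j = x: then 120 − 4x − 8x = 0, i.e. x = 120/12 = 10.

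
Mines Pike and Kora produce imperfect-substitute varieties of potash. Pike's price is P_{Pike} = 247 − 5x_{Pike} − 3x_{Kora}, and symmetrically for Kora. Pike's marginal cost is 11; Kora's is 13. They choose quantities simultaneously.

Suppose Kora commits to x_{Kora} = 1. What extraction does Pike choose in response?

23.3

Mine Pike's profit: π = x_{Pike}(247 − 5x_{Pike} − 3x_{Kora}) − 11x_{Pike}.
∂π/∂x_{Pike} = 236 − 10x_{Pike} − 3x_{Kora} = 0 ⇒ x_{Pike} = 23.6 − 0.3x_{Kora}.
At x_{Kora} = 1: x_{Pike} = 23.6 − 0.3·1 = 23.3.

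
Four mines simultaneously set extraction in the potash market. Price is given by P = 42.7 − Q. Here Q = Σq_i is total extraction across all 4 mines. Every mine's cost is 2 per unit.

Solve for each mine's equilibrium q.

A representative mine's profit is π_i = q_i(42.7 − Q) − 2q_i, with Q = q_i + Σ_{j≠i} q_j.
First-order condition: 40.7 − 2q_i − Σ_{j≠i} q_j = 0.
With identical mines, set every q_j = q: then 40.7 − 2q − 3q = 0, i.e. q = 40.7/5 = 8.14.

8.14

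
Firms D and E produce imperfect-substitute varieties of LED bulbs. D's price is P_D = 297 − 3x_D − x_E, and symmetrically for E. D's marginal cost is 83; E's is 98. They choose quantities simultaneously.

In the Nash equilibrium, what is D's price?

176

Firm D's profit: π = x_D(297 − 3x_D − x_E) − 83x_D.
∂π/∂x_D = 214 − 6x_D − x_E = 0 ⇒ x_D = 107/3 − (1/6)x_E.
Similarly x_E = 199/6 − (1/6)x_D.
Plugging x_E into D's best response: x_D = 107/3 − (1/6)(199/6 − (1/6)x_D) ⇒ (35/36)x_D = 1085/36, so x_D = 31.
Then x_E = 199/6 − (1/6)·31 = 28.
P_D = 297 − 3·31 − 28 = 176.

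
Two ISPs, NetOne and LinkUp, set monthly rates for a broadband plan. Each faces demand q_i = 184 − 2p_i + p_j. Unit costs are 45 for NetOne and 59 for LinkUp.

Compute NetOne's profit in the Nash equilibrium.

4646.48

NetOne's profit: π = (p_{NetOne} − 45)(184 − 2p_{NetOne} + p_{LinkUp}).
∂π/∂p_{NetOne} = 274 − 4p_{NetOne} + p_{LinkUp} = 0 ⇒ p_{NetOne} = 68.5 + 0.25p_{LinkUp}.
Similarly p_{LinkUp} = 75.5 + 0.25p_{NetOne}.
Plugging p_{LinkUp} into NetOne's best response: p_{NetOne} = 68.5 + 0.25(75.5 + 0.25p_{NetOne}) ⇒ 0.9375p_{NetOne} = 87.375, so p_{NetOne} = 93.2.
Then p_{LinkUp} = 75.5 + 0.25·93.2 = 98.8.
q_{NetOne} = 184 − 2·93.2 + 98.8 = 96.4.
Profit = (93.2 − 45)·96.4 = 4646.48.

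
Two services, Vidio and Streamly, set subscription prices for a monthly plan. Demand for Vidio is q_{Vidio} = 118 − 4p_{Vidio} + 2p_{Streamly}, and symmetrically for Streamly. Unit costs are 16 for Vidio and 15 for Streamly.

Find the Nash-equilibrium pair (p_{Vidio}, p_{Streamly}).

30.2, 29.8

Vidio's profit: π = (p_{Vidio} − 16)(118 − 4p_{Vidio} + 2p_{Streamly}).
∂π/∂p_{Vidio} = 182 − 8p_{Vidio} + 2p_{Streamly} = 0 ⇒ p_{Vidio} = 22.75 + 0.25p_{Streamly}.
Similarly p_{Streamly} = 22.25 + 0.25p_{Vidio}.
Plugging p_{Streamly} into Vidio's best response: p_{Vidio} = 22.75 + 0.25(22.25 + 0.25p_{Vidio}) ⇒ 0.9375p_{Vidio} = 28.3125, so p_{Vidio} = 30.2.
Then p_{Streamly} = 22.25 + 0.25·30.2 = 29.8.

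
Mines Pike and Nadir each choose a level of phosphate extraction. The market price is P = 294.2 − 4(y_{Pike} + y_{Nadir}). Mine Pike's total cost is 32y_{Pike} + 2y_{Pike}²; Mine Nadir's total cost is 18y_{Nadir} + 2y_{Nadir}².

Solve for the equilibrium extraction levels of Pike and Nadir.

15.95, 17.7

Mine Pike's profit: π = y_{Pike}(294.2 − 4(y_{Pike} + y_{Nadir})) − 32y_{Pike} − 2y_{Pike}².
∂π/∂y_{Pike} = 262.2 − 12y_{Pike} − 4y_{Nadir} = 0, so y_{Pike} = 21.85 − (1/3)y_{Nadir}.
By the same steps for Nadir: y_{Nadir} = 1381/60 − (1/3)y_{Pike}.
Substituting the second reaction function into the first: y_{Pike} = 21.85 − (1/3)(1381/60 − (1/3)y_{Pike}), which gives (8/9)y_{Pike} = 638/45 ⇒ y_{Pike} = 15.95.
Then y_{Nadir} = 1381/60 − (1/3)·15.95 = 17.7.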